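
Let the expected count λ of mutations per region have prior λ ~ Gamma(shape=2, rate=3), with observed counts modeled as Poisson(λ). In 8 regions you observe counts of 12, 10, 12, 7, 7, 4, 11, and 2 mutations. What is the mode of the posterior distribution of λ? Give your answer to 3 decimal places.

Σxᵢ = 12+10+12+7+7+4+11+2 = 65, with n = 8.
Posterior ∝ λe^(−3λ) · λ^65e^(−8λ) = λ^66e^(−11λ), i.e. Gamma(shape=67, rate=11).
The mode of a Gamma(a, b) with a ≥ 1 (shape–rate) is (a−1)/b = 66/11 ≈ 6.000.

λ̂_MAP = 6.000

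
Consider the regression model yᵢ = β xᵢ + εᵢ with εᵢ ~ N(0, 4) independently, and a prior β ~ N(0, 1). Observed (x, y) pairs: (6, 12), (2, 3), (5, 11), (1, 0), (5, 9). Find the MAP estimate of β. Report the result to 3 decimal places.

log p(β | y) = −Σ(yᵢ − βxᵢ)²/(2·4) − β²/(2·1) + const.
Setting the derivative to zero: Σxᵢ(yᵢ − βxᵢ)/4 − β/1 = 0, so β = Σxᵢyᵢ / (Σxᵢ² + σ²/τ²).
Σxᵢyᵢ = 6·12 + 2·3 + 5·11 + 1·0 + 5·9 = 178; Σxᵢ² = 91; σ²/τ² = 4.
β̂_MAP = 178 / (91 + 4) = 178/95 ≈ 1.874.

β̂_MAP = 1.874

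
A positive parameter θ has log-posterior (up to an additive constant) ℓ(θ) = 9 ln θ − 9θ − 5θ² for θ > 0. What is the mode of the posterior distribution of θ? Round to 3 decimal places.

ℓ'(θ) = 9/θ − 9 − 10θ. Setting this to zero and multiplying by θ: 10θ² + 9θ − 9 = 0.
θ = (−9 + √(9² + 4·10·9)) / (2·10) = (−9 + √441) / 20 = (−9 + 21)/20 = 3/5.
ℓ''(θ) = −9/θ² − 10 < 0, confirming a maximum.

θ̂_MAP = 0.600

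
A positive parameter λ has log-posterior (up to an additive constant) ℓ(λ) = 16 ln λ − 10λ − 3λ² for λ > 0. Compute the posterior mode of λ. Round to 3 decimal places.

λ̂_MAP = 1.000

ℓ'(λ) = 16/λ − 10 − 6λ. Setting this to zero and multiplying by λ: 6λ² + 10λ − 16 = 0.
λ = (−10 + √(10² + 4·6·16)) / (2·6) = (−10 + √484) / 12 = (−10 + 22)/12 = 1.
ℓ''(λ) = −16/λ² − 6 < 0, confirming a maximum.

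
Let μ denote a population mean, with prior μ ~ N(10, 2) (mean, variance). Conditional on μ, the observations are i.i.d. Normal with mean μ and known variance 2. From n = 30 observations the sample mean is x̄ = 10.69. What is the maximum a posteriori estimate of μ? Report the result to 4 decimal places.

μ̂_MAP = 10.6677

n = 30, x̄ = 10.69.
For a Normal prior and Normal likelihood with known variance, the posterior is Normal; its mode equals its mean, the precision-weighted average.
Prior precision 1/σ₀² = 1/2 = 0.5; data precision n/σ² = 30/2 = 15.
μ̂ = (0.5·10 + 15·10.69) / (0.5 + 15) = 165.35/15.5 = 3307/310 ≈ 10.6677.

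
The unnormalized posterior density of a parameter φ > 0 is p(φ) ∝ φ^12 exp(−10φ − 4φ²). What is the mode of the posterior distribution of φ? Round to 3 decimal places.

φ̂_MAP = 0.750

ℓ'(φ) = 12/φ − 10 − 8φ. Setting this to zero and multiplying by φ: 8φ² + 10φ − 12 = 0.
φ = (−10 + √(10² + 4·8·12)) / (2·8) = (−10 + √484) / 16 = (−10 + 22)/16 = 3/4.
ℓ''(φ) = −12/φ² − 8 < 0, confirming a maximum.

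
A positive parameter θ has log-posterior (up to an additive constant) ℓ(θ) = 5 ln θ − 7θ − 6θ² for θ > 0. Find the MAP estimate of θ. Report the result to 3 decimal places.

θ̂_MAP = 0.417

ℓ'(θ) = 5/θ − 7 − 12θ. Setting this to zero and multiplying by θ: 12θ² + 7θ − 5 = 0.
θ = (−7 + √(7² + 4·12·5)) / (2·12) = (−7 + √289) / 24 = (−7 + 17)/24 = 5/12.
ℓ''(θ) = −5/θ² − 12 < 0, confirming a maximum.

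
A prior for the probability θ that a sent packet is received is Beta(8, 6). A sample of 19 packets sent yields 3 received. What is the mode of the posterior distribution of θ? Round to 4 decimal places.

Prior: Beta(8, 6).
Data: 3 successes in 19 trials. The binomial likelihood contributes θ^3(1−θ)^16, so the posterior is Beta(8+3, 6+16) = Beta(11, 22).
For Beta(a, b) with a, b > 1 the mode is (a−1)/(a+b−2) = 10/31 ≈ 0.3226.

θ̂_MAP = 0.3226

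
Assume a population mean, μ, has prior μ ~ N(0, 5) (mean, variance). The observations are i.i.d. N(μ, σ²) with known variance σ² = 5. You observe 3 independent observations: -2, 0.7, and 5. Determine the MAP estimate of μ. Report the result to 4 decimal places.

n = 3; x̄ = ((-2) + 0.7 + 5)/3 = 3.7/3 = 37/30 ≈ 1.2333.
For a Normal prior and Normal likelihood with known variance, the posterior is Normal; its mode equals its mean, the precision-weighted average.
Prior precision 1/σ₀² = 1/5 = 0.2; data precision n/σ² = 3/5 = 0.6.
μ̂ = (0.2·0 + 0.6·(37/30)) / (0.2 + 0.6) = 0.74/0.8 = 0.9250.

μ̂_MAP = 0.9250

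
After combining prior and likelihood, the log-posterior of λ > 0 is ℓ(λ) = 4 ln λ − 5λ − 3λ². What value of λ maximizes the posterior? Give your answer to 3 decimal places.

λ̂_MAP = 0.500

ℓ'(λ) = 4/λ − 5 − 6λ. Setting this to zero and multiplying by λ: 6λ² + 5λ − 4 = 0.
λ = (−5 + √(5² + 4·6·4)) / (2·6) = (−5 + √121) / 12 = (−5 + 11)/12 = 1/2.
ℓ''(λ) = −4/λ² − 6 < 0, confirming a maximum.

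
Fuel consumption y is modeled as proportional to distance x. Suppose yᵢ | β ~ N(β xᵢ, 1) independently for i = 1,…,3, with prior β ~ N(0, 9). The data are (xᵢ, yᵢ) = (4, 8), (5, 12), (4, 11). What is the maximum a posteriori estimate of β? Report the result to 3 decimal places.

β̂_MAP = 2.381

log p(β | y) = −Σ(yᵢ − βxᵢ)²/(2·1) − β²/(2·9) + const.
Setting the derivative to zero: Σxᵢ(yᵢ − βxᵢ)/1 − β/9 = 0, so β = Σxᵢyᵢ / (Σxᵢ² + σ²/τ²).
Σxᵢyᵢ = 4·8 + 5·12 + 4·11 = 136; Σxᵢ² = 57; σ²/τ² = 1/9.
β̂_MAP = 136 / (57 + 1/9) = 136/(514/9) = 612/257 ≈ 2.381.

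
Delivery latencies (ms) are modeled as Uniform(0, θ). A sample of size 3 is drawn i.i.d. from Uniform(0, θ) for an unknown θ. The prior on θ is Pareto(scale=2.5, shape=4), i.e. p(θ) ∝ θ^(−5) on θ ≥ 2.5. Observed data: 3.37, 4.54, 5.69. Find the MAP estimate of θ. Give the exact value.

θ̂_MAP = 5.69

The Uniform(0, θ) likelihood is θ^(−n) for θ ≥ max(xᵢ), zero otherwise. Here max(xᵢ) = 5.69.
Posterior ∝ θ^(−5) · θ^(−3) = θ^(−8) on θ ≥ max(2.5, 5.69) = 5.69.
This density is strictly decreasing in θ, so the posterior mode lies at the lower boundary of the support.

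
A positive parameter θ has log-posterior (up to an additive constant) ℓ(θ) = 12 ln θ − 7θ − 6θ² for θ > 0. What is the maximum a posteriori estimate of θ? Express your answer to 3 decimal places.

θ̂_MAP = 0.750

ℓ'(θ) = 12/θ − 7 − 12θ. Setting this to zero and multiplying by θ: 12θ² + 7θ − 12 = 0.
θ = (−7 + √(7² + 4·12·12)) / (2·12) = (−7 + √625) / 24 = (−7 + 25)/24 = 3/4.
ℓ''(θ) = −12/θ² − 12 < 0, confirming a maximum.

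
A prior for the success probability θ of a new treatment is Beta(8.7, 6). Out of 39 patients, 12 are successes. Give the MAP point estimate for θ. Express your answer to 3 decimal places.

Prior: Beta(8.7, 6).
Data: 12 successes in 39 trials. The binomial likelihood contributes θ^12(1−θ)^27, so the posterior is Beta(8.7+12, 6+27) = Beta(20.7, 33).
For Beta(a, b) with a, b > 1 the mode is (a−1)/(a+b−2) = 19.7/51.7 ≈ 0.381.

θ̂_MAP = 0.381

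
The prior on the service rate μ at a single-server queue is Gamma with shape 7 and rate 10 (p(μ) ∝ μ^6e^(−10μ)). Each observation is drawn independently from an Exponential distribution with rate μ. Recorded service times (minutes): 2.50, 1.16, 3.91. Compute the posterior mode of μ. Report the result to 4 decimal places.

μ̂_MAP = 0.5122

The Exponential(rate=μ) likelihood is ∝ μ^n e^(−μΣtᵢ). Here n = 3 and Σtᵢ = 2.50 + 1.16 + 3.91 = 7.57.
Posterior ∝ μ^6e^(−10μ) · μ^3e^(−7.57μ) = μ^9e^(−17.57μ), i.e. Gamma(10, 17.57).
Mode = (a−1)/b = 9/17.57 ≈ 0.5122.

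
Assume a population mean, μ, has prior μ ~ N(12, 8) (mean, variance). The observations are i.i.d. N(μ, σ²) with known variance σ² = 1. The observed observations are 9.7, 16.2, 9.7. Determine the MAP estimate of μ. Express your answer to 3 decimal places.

μ̂_MAP = 11.872

n = 3; x̄ = (9.7 + 16.2 + 9.7)/3 = 35.6/3 = 178/15 ≈ 11.8667.
For a Normal prior and Normal likelihood with known variance, the posterior is Normal; its mode equals its mean, the precision-weighted average.
Prior precision 1/σ₀² = 1/8 = 0.125; data precision n/σ² = 3/1 = 3.
μ̂ = (0.125·12 + 3·(178/15)) / (0.125 + 3) = 37.1/3.125 = 11.872.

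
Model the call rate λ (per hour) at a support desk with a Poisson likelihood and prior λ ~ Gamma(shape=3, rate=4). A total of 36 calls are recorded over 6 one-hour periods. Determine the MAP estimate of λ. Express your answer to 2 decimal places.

Σxᵢ = 36, n = 6.
Posterior ∝ λ^2e^(−4λ) · λ^36e^(−6λ) = λ^38e^(−10λ), i.e. Gamma(shape=39, rate=10).
The mode of a Gamma(a, b) with a ≥ 1 (shape–rate) is (a−1)/b = 38/10 ≈ 3.80.

λ̂_MAP = 3.80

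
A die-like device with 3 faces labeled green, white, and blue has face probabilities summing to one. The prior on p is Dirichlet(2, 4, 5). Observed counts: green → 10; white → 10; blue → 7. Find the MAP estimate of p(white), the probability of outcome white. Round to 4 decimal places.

The posterior is Dirichlet(αᵢ + nᵢ) = Dirichlet(12, 14, 12).
For a Dirichlet(a₁,…,a_K) with all aᵢ > 1, the mode has j-th component (aⱼ − 1)/(Σaᵢ − K).
Here Σaᵢ = 38 and K = 3, so p(white) = (14 − 1)/(38 − 3) = 13/35 ≈ 0.3714.

MAP estimate of p(white) = 0.3714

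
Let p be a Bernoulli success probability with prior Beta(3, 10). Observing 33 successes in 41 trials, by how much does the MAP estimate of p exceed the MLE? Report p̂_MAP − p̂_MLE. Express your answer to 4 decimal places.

MAP − MLE = -0.1318

Posterior is Beta(36, 18); MAP = (36−1)/(54−2) = 35/52 ≈ 0.67308.
MLE ignores the prior: p̂_MLE = k/n = 33/41 ≈ 0.80488.
Difference = 35/52 − 33/41 = -281/2132 ≈ -0.1318.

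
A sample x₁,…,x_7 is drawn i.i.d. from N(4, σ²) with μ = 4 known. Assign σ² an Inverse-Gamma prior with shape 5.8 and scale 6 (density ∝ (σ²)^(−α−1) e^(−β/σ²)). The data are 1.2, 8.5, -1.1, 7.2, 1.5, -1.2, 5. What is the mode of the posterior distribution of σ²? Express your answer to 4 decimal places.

Sum of squared deviations about the known mean: SS = (1.2−4)² + (8.5−4)² + (-1.1−4)² + (7.2−4)² + (1.5−4)² + (-1.2−4)² + (5−4)² = 98.63.
The Normal likelihood contributes (σ²)^(−n/2) exp(−SS/(2σ²)), so the posterior is Inverse-Gamma(α + n/2, β + SS/2) = Inverse-Gamma(9.3, 55.315).
The mode of Inverse-Gamma(a, b) is b/(a+1) = 55.315/10.3 ≈ 5.3704.

σ̂²_MAP = 5.3704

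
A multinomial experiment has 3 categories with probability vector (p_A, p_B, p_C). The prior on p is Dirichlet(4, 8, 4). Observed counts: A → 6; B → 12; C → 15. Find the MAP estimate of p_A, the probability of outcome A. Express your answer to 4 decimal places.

MAP estimate of p_A = 0.1957

The posterior is Dirichlet(αᵢ + nᵢ) = Dirichlet(10, 20, 19).
For a Dirichlet(a₁,…,a_K) with all aᵢ > 1, the mode has j-th component (aⱼ − 1)/(Σaᵢ − K).
Here Σaᵢ = 49 and K = 3, so p_A = (10 − 1)/(49 − 3) = 9/46 ≈ 0.1957.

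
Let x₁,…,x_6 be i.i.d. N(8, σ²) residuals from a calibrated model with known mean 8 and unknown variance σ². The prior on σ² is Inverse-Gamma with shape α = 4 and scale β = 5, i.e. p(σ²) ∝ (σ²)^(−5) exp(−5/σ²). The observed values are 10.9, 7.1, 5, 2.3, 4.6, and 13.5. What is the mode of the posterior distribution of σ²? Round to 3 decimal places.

σ̂²_MAP = 6.408

Sum of squared deviations about the known mean: SS = (10.9−8)² + (7.1−8)² + (5−8)² + (2.3−8)² + (4.6−8)² + (13.5−8)² = 92.52.
The Normal likelihood contributes (σ²)^(−n/2) exp(−SS/(2σ²)), so the posterior is Inverse-Gamma(α + n/2, β + SS/2) = Inverse-Gamma(7, 51.26).
The mode of Inverse-Gamma(a, b) is b/(a+1) = 51.26/8 ≈ 6.408.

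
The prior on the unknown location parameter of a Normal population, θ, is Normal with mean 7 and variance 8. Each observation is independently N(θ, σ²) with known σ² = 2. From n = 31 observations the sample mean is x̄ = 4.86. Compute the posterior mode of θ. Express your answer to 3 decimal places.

θ̂_MAP = 4.877

n = 31, x̄ = 4.86.
For a Normal prior and Normal likelihood with known variance, the posterior is Normal; its mode equals its mean, the precision-weighted average.
Prior precision 1/σ₀² = 1/8 = 0.125; data precision n/σ² = 31/2 = 15.5.
θ̂ = (0.125·7 + 15.5·4.86) / (0.125 + 15.5) = 76.205/15.625 = 4.87712 ≈ 4.877.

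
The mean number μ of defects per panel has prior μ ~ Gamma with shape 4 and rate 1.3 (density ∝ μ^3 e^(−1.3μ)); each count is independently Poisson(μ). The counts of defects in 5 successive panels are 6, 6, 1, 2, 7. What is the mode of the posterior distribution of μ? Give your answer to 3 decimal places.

Σxᵢ = 6+6+1+2+7 = 22, with n = 5.
Posterior ∝ μ^3e^(−1.3μ) · μ^22e^(−5μ) = μ^25e^(−6.3μ), i.e. Gamma(shape=26, rate=6.3).
The mode of a Gamma(a, b) with a ≥ 1 (shape–rate) is (a−1)/b = 25/6.3 ≈ 3.968.

μ̂_MAP = 3.968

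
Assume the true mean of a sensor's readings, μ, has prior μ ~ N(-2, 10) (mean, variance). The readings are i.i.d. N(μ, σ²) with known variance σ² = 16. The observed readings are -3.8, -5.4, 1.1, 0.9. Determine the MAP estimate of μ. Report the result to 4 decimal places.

n = 4; x̄ = ((-3.8) + (-5.4) + 1.1 + 0.9)/4 = -7.2/4 = -1.8.
For a Normal prior and Normal likelihood with known variance, the posterior is Normal; its mode equals its mean, the precision-weighted average.
Prior precision 1/σ₀² = 1/10 = 0.1; data precision n/σ² = 4/16 = 0.25.
μ̂ = (0.1·(-2) + 0.25·(-1.8)) / (0.1 + 0.25) = (-0.65)/0.35 = -13/7 ≈ -1.8571.

μ̂_MAP = -1.8571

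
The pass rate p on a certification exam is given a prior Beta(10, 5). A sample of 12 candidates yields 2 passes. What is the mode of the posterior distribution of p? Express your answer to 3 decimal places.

p̂_MAP = 0.440

Prior: Beta(10, 5).
Data: 2 successes in 12 trials. The binomial likelihood contributes p^2(1−p)^10, so the posterior is Beta(10+2, 5+10) = Beta(12, 15).
For Beta(a, b) with a, b > 1 the mode is (a−1)/(a+b−2) = 11/25 ≈ 0.440.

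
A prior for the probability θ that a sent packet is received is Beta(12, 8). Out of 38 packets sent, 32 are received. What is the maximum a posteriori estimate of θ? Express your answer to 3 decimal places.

Prior: Beta(12, 8).
Data: 32 successes in 38 trials. The binomial likelihood contributes θ^32(1−θ)^6, so the posterior is Beta(12+32, 8+6) = Beta(44, 14).
For Beta(a, b) with a, b > 1 the mode is (a−1)/(a+b−2) = 43/56 ≈ 0.768.

θ̂_MAP = 0.768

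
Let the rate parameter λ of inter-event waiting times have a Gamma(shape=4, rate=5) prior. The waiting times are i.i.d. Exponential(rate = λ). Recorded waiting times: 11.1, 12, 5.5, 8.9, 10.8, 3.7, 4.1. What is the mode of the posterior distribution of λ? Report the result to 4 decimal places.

The Exponential(rate=λ) likelihood is ∝ λ^n e^(−λΣtᵢ). Here n = 7 and Σtᵢ = 11.1 + 12 + 5.5 + 8.9 + 10.8 + 3.7 + 4.1 = 56.1.
Posterior ∝ λ^3e^(−5λ) · λ^7e^(−56.1λ) = λ^10e^(−61.1λ), i.e. Gamma(11, 61.1).
Mode = (a−1)/b = 10/61.1 ≈ 0.1637.

λ̂_MAP = 0.1637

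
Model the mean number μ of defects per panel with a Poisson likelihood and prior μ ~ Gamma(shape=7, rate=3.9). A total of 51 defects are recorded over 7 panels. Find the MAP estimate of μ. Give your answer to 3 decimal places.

Σxᵢ = 51, n = 7.
Posterior ∝ μ^6e^(−3.9μ) · μ^51e^(−7μ) = μ^57e^(−10.9μ), i.e. Gamma(shape=58, rate=10.9).
The mode of a Gamma(a, b) with a ≥ 1 (shape–rate) is (a−1)/b = 57/10.9 ≈ 5.229.

μ̂_MAP = 5.229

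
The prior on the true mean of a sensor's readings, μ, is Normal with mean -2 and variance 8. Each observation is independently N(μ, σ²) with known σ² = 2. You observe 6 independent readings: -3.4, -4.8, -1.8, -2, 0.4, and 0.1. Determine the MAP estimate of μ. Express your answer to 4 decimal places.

n = 6; x̄ = ((-3.4) + (-4.8) + (-1.8) + (-2) + 0.4 + 0.1)/6 = -11.5/6 = -23/12 ≈ -1.9167.
For a Normal prior and Normal likelihood with known variance, the posterior is Normal; its mode equals its mean, the precision-weighted average.
Prior precision 1/σ₀² = 1/8 = 0.125; data precision n/σ² = 6/2 = 3.
μ̂ = (0.125·(-2) + 3·(-23/12)) / (0.125 + 3) = (-6)/3.125 = -1.9200.

μ̂_MAP = -1.9200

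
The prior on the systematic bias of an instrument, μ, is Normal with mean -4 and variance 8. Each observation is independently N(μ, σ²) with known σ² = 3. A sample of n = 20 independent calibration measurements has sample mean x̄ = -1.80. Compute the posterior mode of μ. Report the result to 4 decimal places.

μ̂_MAP = -1.8405

n = 20, x̄ = -1.80.
For a Normal prior and Normal likelihood with known variance, the posterior is Normal; its mode equals its mean, the precision-weighted average.
Prior precision 1/σ₀² = 1/8 = 0.125; data precision n/σ² = 20/3.
μ̂ = (0.125·(-4) + (20/3)·(-1.8)) / (0.125 + 20/3) = (-12.5)/(163/24) = -300/163 ≈ -1.8405.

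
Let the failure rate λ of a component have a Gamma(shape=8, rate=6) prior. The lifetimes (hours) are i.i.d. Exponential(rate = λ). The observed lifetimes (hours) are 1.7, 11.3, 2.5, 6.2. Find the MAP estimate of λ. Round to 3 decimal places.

λ̂_MAP = 0.397

The Exponential(rate=λ) likelihood is ∝ λ^n e^(−λΣtᵢ). Here n = 4 and Σtᵢ = 1.7 + 11.3 + 2.5 + 6.2 = 21.7.
Posterior ∝ λ^7e^(−6λ) · λ^4e^(−21.7λ) = λ^11e^(−27.7λ), i.e. Gamma(12, 27.7).
Mode = (a−1)/b = 11/27.7 ≈ 0.397.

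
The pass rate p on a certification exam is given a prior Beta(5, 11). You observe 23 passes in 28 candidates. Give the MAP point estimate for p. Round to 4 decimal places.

p̂_MAP = 0.6429

Prior: Beta(5, 11).
Data: 23 successes in 28 trials. The binomial likelihood contributes p^23(1−p)^5, so the posterior is Beta(5+23, 11+5) = Beta(28, 16).
For Beta(a, b) with a, b > 1 the mode is (a−1)/(a+b−2) = 27/42 ≈ 0.6429.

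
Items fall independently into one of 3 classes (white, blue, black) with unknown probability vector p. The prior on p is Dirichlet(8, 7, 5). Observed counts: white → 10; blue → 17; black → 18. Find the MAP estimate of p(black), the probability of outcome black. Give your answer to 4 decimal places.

The posterior is Dirichlet(αᵢ + nᵢ) = Dirichlet(18, 24, 23).
For a Dirichlet(a₁,…,a_K) with all aᵢ > 1, the mode has j-th component (aⱼ − 1)/(Σaᵢ − K).
Here Σaᵢ = 65 and K = 3, so p(black) = (23 − 1)/(65 − 3) = 22/62 ≈ 0.3548.

MAP estimate of p(black) = 0.3548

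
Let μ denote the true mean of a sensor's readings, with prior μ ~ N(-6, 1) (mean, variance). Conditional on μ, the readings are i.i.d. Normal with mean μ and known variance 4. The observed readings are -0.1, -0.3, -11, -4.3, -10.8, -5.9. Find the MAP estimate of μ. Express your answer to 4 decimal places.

μ̂_MAP = -5.6400

n = 6; x̄ = ((-0.1) + (-0.3) + (-11) + (-4.3) + (-10.8) + (-5.9))/6 = -32.4/6 = -5.4.
For a Normal prior and Normal likelihood with known variance, the posterior is Normal; its mode equals its mean, the precision-weighted average.
Prior precision 1/σ₀² = 1/1 = 1; data precision n/σ² = 6/4 = 1.5.
μ̂ = (1·(-6) + 1.5·(-5.4)) / (1 + 1.5) = (-14.1)/2.5 = -5.6400.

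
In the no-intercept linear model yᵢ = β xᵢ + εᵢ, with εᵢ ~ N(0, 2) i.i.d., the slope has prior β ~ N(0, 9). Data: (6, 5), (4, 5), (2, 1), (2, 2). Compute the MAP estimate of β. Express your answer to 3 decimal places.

β̂_MAP = 0.930

log p(β | y) = −Σ(yᵢ − βxᵢ)²/(2·2) − β²/(2·9) + const.
Setting the derivative to zero: Σxᵢ(yᵢ − βxᵢ)/2 − β/9 = 0, so β = Σxᵢyᵢ / (Σxᵢ² + σ²/τ²).
Σxᵢyᵢ = 6·5 + 4·5 + 2·1 + 2·2 = 56; Σxᵢ² = 60; σ²/τ² = 2/9.
β̂_MAP = 56 / (60 + 2/9) = 56/(542/9) = 252/271 ≈ 0.930.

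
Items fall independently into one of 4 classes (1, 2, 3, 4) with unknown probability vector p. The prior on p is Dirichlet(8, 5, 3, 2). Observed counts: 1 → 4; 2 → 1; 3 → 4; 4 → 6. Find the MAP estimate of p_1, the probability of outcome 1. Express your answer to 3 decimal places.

The posterior is Dirichlet(αᵢ + nᵢ) = Dirichlet(12, 6, 7, 8).
For a Dirichlet(a₁,…,a_K) with all aᵢ > 1, the mode has j-th component (aⱼ − 1)/(Σaᵢ − K).
Here Σaᵢ = 33 and K = 4, so p_1 = (12 − 1)/(33 − 4) = 11/29 ≈ 0.379.

MAP estimate: 0.379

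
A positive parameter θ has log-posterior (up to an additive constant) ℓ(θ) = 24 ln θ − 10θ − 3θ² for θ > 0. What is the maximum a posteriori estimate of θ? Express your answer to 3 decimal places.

ℓ'(θ) = 24/θ − 10 − 6θ. Setting this to zero and multiplying by θ: 6θ² + 10θ − 24 = 0.
θ = (−10 + √(10² + 4·6·24)) / (2·6) = (−10 + √676) / 12 = (−10 + 26)/12 = 4/3.
ℓ''(θ) = −24/θ² − 6 < 0, confirming a maximum.

θ̂_MAP = 1.333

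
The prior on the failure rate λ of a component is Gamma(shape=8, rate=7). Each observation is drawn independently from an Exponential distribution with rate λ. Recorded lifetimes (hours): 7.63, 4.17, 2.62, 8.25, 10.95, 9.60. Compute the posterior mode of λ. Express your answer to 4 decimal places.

The Exponential(rate=λ) likelihood is ∝ λ^n e^(−λΣtᵢ). Here n = 6 and Σtᵢ = 7.63 + 4.17 + 2.62 + 8.25 + 10.95 + 9.60 = 43.22.
Posterior ∝ λ^7e^(−7λ) · λ^6e^(−43.22λ) = λ^13e^(−50.22λ), i.e. Gamma(14, 50.22).
Mode = (a−1)/b = 13/50.22 ≈ 0.2589.

λ̂_MAP = 0.2589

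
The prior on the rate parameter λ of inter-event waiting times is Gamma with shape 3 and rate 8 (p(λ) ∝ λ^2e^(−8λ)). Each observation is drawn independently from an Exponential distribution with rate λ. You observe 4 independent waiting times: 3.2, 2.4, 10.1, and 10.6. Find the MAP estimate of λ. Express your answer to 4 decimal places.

λ̂_MAP = 0.1749

The Exponential(rate=λ) likelihood is ∝ λ^n e^(−λΣtᵢ). Here n = 4 and Σtᵢ = 3.2 + 2.4 + 10.1 + 10.6 = 26.3.
Posterior ∝ λ^2e^(−8λ) · λ^4e^(−26.3λ) = λ^6e^(−34.3λ), i.e. Gamma(7, 34.3).
Mode = (a−1)/b = 6/34.3 ≈ 0.1749.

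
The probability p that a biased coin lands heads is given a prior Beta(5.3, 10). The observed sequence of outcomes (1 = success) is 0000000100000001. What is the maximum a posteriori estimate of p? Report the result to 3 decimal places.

p̂_MAP = 0.215

Prior: Beta(5.3, 10).
Data: 2 successes in 16 trials (from the sequence). The binomial likelihood contributes p^2(1−p)^14, so the posterior is Beta(5.3+2, 10+14) = Beta(7.3, 24).
For Beta(a, b) with a, b > 1 the mode is (a−1)/(a+b−2) = 6.3/29.3 ≈ 0.215.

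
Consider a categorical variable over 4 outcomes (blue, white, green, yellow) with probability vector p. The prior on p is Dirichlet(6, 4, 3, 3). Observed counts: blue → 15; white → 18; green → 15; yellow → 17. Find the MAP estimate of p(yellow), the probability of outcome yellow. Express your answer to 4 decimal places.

The posterior is Dirichlet(αᵢ + nᵢ) = Dirichlet(21, 22, 18, 20).
For a Dirichlet(a₁,…,a_K) with all aᵢ > 1, the mode has j-th component (aⱼ − 1)/(Σaᵢ − K).
Here Σaᵢ = 81 and K = 4, so p(yellow) = (20 − 1)/(81 − 4) = 19/77 ≈ 0.2468.

MAP estimate of p(yellow) = 0.2468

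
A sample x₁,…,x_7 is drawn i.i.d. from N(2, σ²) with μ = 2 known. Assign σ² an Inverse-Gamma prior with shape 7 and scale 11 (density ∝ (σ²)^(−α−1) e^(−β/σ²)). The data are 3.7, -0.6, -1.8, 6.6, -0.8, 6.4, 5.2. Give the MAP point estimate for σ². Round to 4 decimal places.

Sum of squared deviations about the known mean: SS = (3.7−2)² + (-0.6−2)² + (-1.8−2)² + (6.6−2)² + (-0.8−2)² + (6.4−2)² + (5.2−2)² = 82.69.
The Normal likelihood contributes (σ²)^(−n/2) exp(−SS/(2σ²)), so the posterior is Inverse-Gamma(α + n/2, β + SS/2) = Inverse-Gamma(10.5, 52.345).
The mode of Inverse-Gamma(a, b) is b/(a+1) = 52.345/11.5 ≈ 4.5517.

σ̂²_MAP = 4.5517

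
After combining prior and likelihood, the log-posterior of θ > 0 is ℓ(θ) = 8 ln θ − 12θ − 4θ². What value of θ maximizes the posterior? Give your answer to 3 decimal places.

ℓ'(θ) = 8/θ − 12 − 8θ. Setting this to zero and multiplying by θ: 8θ² + 12θ − 8 = 0.
θ = (−12 + √(12² + 4·8·8)) / (2·8) = (−12 + √400) / 16 = (−12 + 20)/16 = 1/2.
ℓ''(θ) = −8/θ² − 8 < 0, confirming a maximum.

θ̂_MAP = 0.500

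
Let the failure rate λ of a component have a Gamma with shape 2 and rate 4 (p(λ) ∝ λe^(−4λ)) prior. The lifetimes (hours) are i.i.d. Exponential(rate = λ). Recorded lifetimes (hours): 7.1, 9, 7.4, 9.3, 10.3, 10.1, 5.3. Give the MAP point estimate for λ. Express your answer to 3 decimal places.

λ̂_MAP = 0.128

The Exponential(rate=λ) likelihood is ∝ λ^n e^(−λΣtᵢ). Here n = 7 and Σtᵢ = 7.1 + 9 + 7.4 + 9.3 + 10.3 + 10.1 + 5.3 = 58.5.
Posterior ∝ λe^(−4λ) · λ^7e^(−58.5λ) = λ^8e^(−62.5λ), i.e. Gamma(9, 62.5).
Mode = (a−1)/b = 8/62.5 ≈ 0.128.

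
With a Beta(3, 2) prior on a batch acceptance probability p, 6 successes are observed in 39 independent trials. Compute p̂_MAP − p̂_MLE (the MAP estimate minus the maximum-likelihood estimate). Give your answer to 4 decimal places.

MAP − MLE = 0.0366

Posterior is Beta(9, 35); MAP = (9−1)/(44−2) = 8/42 ≈ 0.19048.
MLE ignores the prior: p̂_MLE = k/n = 6/39 ≈ 0.15385.
Difference = 8/42 − 6/39 = 10/273 ≈ 0.0366.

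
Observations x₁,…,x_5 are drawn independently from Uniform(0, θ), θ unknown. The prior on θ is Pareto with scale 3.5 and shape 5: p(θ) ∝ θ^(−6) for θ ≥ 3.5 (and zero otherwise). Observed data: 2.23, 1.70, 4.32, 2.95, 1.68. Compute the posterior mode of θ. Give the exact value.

θ̂_MAP = 4.32

The Uniform(0, θ) likelihood is θ^(−n) for θ ≥ max(xᵢ), zero otherwise. Here max(xᵢ) = 4.32.
Posterior ∝ θ^(−6) · θ^(−5) = θ^(−11) on θ ≥ max(3.5, 4.32) = 4.32.
This density is strictly decreasing in θ, so the posterior mode lies at the lower boundary of the support.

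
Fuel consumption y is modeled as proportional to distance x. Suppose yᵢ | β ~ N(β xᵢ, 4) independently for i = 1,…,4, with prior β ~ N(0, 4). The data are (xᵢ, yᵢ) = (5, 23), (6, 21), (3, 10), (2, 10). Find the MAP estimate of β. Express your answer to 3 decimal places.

log p(β | y) = −Σ(yᵢ − βxᵢ)²/(2·4) − β²/(2·4) + const.
Setting the derivative to zero: Σxᵢ(yᵢ − βxᵢ)/4 − β/4 = 0, so β = Σxᵢyᵢ / (Σxᵢ² + σ²/τ²).
Σxᵢyᵢ = 5·23 + 6·21 + 3·10 + 2·10 = 291; Σxᵢ² = 74; σ²/τ² = 1.
β̂_MAP = 291 / (74 + 1) = 291/75 ≈ 3.880.

β̂_MAP = 3.880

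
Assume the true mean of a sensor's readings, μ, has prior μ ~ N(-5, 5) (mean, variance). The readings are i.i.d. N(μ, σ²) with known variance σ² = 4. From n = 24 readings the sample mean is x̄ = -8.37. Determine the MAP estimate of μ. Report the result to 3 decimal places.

μ̂_MAP = -8.261

n = 24, x̄ = -8.37.
For a Normal prior and Normal likelihood with known variance, the posterior is Normal; its mode equals its mean, the precision-weighted average.
Prior precision 1/σ₀² = 1/5 = 0.2; data precision n/σ² = 24/4 = 6.
μ̂ = (0.2·(-5) + 6·(-8.37)) / (0.2 + 6) = (-51.22)/6.2 = -2561/310 ≈ -8.261.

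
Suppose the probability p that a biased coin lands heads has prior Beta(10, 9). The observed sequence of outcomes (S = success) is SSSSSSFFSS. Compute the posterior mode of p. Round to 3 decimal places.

Prior: Beta(10, 9).
Data: 8 successes in 10 trials (from the sequence). The binomial likelihood contributes p^8(1−p)^2, so the posterior is Beta(10+8, 9+2) = Beta(18, 11).
For Beta(a, b) with a, b > 1 the mode is (a−1)/(a+b−2) = 17/27 ≈ 0.630.

p̂_MAP = 0.630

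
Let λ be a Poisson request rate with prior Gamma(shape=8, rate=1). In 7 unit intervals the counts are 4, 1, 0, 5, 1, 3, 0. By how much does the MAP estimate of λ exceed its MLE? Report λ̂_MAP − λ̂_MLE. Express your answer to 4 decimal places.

MAP − MLE = 0.6250

Σxᵢ = 14. Posterior is Gamma(22, 8); MAP = (22−1)/8 = 21/8 ≈ 2.62500.
MLE = x̄ = 14/7 ≈ 2.00000.
Difference = 21/8 − 14/7 = 5/8 ≈ 0.6250.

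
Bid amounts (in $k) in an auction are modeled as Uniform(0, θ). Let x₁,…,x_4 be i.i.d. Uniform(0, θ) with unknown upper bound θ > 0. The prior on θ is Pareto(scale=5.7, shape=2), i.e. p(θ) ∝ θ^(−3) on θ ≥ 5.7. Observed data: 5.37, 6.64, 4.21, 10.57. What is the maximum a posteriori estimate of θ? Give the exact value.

The Uniform(0, θ) likelihood is θ^(−n) for θ ≥ max(xᵢ), zero otherwise. Here max(xᵢ) = 10.57.
Posterior ∝ θ^(−3) · θ^(−4) = θ^(−7) on θ ≥ max(5.7, 10.57) = 10.57.
This density is strictly decreasing in θ, so the posterior mode lies at the lower boundary of the support.

θ̂_MAP = 10.57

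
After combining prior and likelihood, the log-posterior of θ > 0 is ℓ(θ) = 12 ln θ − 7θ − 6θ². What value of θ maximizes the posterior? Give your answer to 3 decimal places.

ℓ'(θ) = 12/θ − 7 − 12θ. Setting this to zero and multiplying by θ: 12θ² + 7θ − 12 = 0.
θ = (−7 + √(7² + 4·12·12)) / (2·12) = (−7 + √625) / 24 = (−7 + 25)/24 = 3/4.
ℓ''(θ) = −12/θ² − 12 < 0, confirming a maximum.

θ̂_MAP = 0.750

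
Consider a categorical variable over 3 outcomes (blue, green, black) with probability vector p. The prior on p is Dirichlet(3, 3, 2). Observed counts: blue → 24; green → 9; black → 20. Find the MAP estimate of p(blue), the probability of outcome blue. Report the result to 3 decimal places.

MAP estimate of p(blue) = 0.448

The posterior is Dirichlet(αᵢ + nᵢ) = Dirichlet(27, 12, 22).
For a Dirichlet(a₁,…,a_K) with all aᵢ > 1, the mode has j-th component (aⱼ − 1)/(Σaᵢ − K).
Here Σaᵢ = 61 and K = 3, so p(blue) = (27 − 1)/(61 − 3) = 26/58 ≈ 0.448.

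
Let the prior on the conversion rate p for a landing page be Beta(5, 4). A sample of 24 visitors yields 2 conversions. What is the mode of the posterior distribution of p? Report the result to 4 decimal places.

Prior: Beta(5, 4).
Data: 2 successes in 24 trials. The binomial likelihood contributes p^2(1−p)^22, so the posterior is Beta(5+2, 4+22) = Beta(7, 26).
For Beta(a, b) with a, b > 1 the mode is (a−1)/(a+b−2) = 6/31 ≈ 0.1935.

p̂_MAP = 0.1935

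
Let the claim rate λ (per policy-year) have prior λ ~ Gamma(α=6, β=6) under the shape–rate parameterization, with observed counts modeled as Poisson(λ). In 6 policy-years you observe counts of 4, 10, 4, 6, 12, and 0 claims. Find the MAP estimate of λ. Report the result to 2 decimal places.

λ̂_MAP = 3.42

Σxᵢ = 4+10+4+6+12+0 = 36, with n = 6.
Posterior ∝ λ^5e^(−6λ) · λ^36e^(−6λ) = λ^41e^(−12λ), i.e. Gamma(shape=42, rate=12).
The mode of a Gamma(a, b) with a ≥ 1 (shape–rate) is (a−1)/b = 41/12 ≈ 3.42.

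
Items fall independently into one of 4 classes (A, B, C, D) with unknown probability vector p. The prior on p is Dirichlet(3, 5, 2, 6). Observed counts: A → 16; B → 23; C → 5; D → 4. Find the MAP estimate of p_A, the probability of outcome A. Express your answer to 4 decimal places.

The posterior is Dirichlet(αᵢ + nᵢ) = Dirichlet(19, 28, 7, 10).
For a Dirichlet(a₁,…,a_K) with all aᵢ > 1, the mode has j-th component (aⱼ − 1)/(Σaᵢ − K).
Here Σaᵢ = 64 and K = 4, so p_A = (19 − 1)/(64 − 4) = 18/60 ≈ 0.3000.

MAP estimate of p_A = 0.3000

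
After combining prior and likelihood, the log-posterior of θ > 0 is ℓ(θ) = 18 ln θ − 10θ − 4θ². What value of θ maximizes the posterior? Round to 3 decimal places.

ℓ'(θ) = 18/θ − 10 − 8θ. Setting this to zero and multiplying by θ: 8θ² + 10θ − 18 = 0.
θ = (−10 + √(10² + 4·8·18)) / (2·8) = (−10 + √676) / 16 = (−10 + 26)/16 = 1.
ℓ''(θ) = −18/θ² − 8 < 0, confirming a maximum.

θ̂_MAP = 1.000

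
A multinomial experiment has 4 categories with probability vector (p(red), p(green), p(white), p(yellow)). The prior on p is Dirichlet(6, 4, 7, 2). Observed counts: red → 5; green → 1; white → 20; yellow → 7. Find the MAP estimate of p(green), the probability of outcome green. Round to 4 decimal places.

The posterior is Dirichlet(αᵢ + nᵢ) = Dirichlet(11, 5, 27, 9).
For a Dirichlet(a₁,…,a_K) with all aᵢ > 1, the mode has j-th component (aⱼ − 1)/(Σaᵢ − K).
Here Σaᵢ = 52 and K = 4, so p(green) = (5 − 1)/(52 − 4) = 4/48 ≈ 0.0833.

MAP estimate of p(green) = 0.0833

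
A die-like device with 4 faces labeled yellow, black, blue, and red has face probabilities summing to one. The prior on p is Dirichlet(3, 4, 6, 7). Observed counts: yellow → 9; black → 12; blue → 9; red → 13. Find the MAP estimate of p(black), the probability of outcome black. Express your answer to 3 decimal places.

The posterior is Dirichlet(αᵢ + nᵢ) = Dirichlet(12, 16, 15, 20).
For a Dirichlet(a₁,…,a_K) with all aᵢ > 1, the mode has j-th component (aⱼ − 1)/(Σaᵢ − K).
Here Σaᵢ = 63 and K = 4, so p(black) = (16 − 1)/(63 − 4) = 15/59 ≈ 0.254.

MAP estimate of p(black) = 0.254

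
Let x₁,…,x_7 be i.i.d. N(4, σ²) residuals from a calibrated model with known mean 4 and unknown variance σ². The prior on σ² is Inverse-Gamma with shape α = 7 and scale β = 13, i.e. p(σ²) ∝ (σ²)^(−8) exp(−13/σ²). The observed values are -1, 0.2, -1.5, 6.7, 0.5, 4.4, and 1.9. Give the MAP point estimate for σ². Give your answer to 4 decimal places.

Sum of squared deviations about the known mean: SS = (-1−4)² + (0.2−4)² + (-1.5−4)² + (6.7−4)² + (0.5−4)² + (4.4−4)² + (1.9−4)² = 93.8.
The Normal likelihood contributes (σ²)^(−n/2) exp(−SS/(2σ²)), so the posterior is Inverse-Gamma(α + n/2, β + SS/2) = Inverse-Gamma(10.5, 59.9).
The mode of Inverse-Gamma(a, b) is b/(a+1) = 59.9/11.5 ≈ 5.2087.

σ̂²_MAP = 5.2087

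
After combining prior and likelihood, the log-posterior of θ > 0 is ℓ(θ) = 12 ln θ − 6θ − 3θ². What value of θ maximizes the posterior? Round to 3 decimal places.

θ̂_MAP = 1.000

ℓ'(θ) = 12/θ − 6 − 6θ. Setting this to zero and multiplying by θ: 6θ² + 6θ − 12 = 0.
θ = (−6 + √(6² + 4·6·12)) / (2·6) = (−6 + √324) / 12 = (−6 + 18)/12 = 1.
ℓ''(θ) = −12/θ² − 6 < 0, confirming a maximum.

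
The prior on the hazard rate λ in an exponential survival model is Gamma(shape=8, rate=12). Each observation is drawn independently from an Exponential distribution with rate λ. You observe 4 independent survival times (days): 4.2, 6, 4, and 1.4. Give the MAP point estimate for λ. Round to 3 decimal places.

λ̂_MAP = 0.399

The Exponential(rate=λ) likelihood is ∝ λ^n e^(−λΣtᵢ). Here n = 4 and Σtᵢ = 4.2 + 6 + 4 + 1.4 = 15.6.
Posterior ∝ λ^7e^(−12λ) · λ^4e^(−15.6λ) = λ^11e^(−27.6λ), i.e. Gamma(12, 27.6).
Mode = (a−1)/b = 11/27.6 ≈ 0.399.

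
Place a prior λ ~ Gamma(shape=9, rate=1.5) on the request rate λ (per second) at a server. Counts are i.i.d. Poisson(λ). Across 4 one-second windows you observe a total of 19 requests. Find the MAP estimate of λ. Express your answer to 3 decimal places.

λ̂_MAP = 4.909

Σxᵢ = 19, n = 4.
Posterior ∝ λ^8e^(−1.5λ) · λ^19e^(−4λ) = λ^27e^(−5.5λ), i.e. Gamma(shape=28, rate=5.5).
The mode of a Gamma(a, b) with a ≥ 1 (shape–rate) is (a−1)/b = 27/5.5 ≈ 4.909.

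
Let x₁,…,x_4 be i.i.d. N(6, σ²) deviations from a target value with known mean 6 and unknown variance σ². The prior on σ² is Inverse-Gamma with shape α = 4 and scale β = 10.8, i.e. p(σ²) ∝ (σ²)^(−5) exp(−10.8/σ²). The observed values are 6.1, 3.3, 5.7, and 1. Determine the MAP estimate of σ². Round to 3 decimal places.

Sum of squared deviations about the known mean: SS = (6.1−6)² + (3.3−6)² + (5.7−6)² + (1−6)² = 32.39.
The Normal likelihood contributes (σ²)^(−n/2) exp(−SS/(2σ²)), so the posterior is Inverse-Gamma(α + n/2, β + SS/2) = Inverse-Gamma(6, 26.995).
The mode of Inverse-Gamma(a, b) is b/(a+1) = 26.995/7 ≈ 3.856.

σ̂²_MAP = 3.856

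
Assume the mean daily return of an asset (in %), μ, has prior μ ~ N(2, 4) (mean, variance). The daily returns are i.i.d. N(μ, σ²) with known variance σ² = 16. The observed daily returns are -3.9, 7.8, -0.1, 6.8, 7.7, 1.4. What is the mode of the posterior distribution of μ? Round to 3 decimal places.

μ̂_MAP = 2.770

n = 6; x̄ = ((-3.9) + 7.8 + (-0.1) + 6.8 + 7.7 + 1.4)/6 = 19.7/6 = 197/60 ≈ 3.2833.
For a Normal prior and Normal likelihood with known variance, the posterior is Normal; its mode equals its mean, the precision-weighted average.
Prior precision 1/σ₀² = 1/4 = 0.25; data precision n/σ² = 6/16 = 0.375.
μ̂ = (0.25·2 + 0.375·(197/60)) / (0.25 + 0.375) = 1.73125/0.625 = 2.770.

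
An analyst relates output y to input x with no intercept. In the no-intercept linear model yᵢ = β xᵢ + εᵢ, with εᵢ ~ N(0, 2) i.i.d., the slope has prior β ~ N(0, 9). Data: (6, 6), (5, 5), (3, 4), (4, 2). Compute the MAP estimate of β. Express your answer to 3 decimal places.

β̂_MAP = 0.939

log p(β | y) = −Σ(yᵢ − βxᵢ)²/(2·2) − β²/(2·9) + const.
Setting the derivative to zero: Σxᵢ(yᵢ − βxᵢ)/2 − β/9 = 0, so β = Σxᵢyᵢ / (Σxᵢ² + σ²/τ²).
Σxᵢyᵢ = 6·6 + 5·5 + 3·4 + 4·2 = 81; Σxᵢ² = 86; σ²/τ² = 2/9.
β̂_MAP = 81 / (86 + 2/9) = 81/(776/9) = 729/776 ≈ 0.939.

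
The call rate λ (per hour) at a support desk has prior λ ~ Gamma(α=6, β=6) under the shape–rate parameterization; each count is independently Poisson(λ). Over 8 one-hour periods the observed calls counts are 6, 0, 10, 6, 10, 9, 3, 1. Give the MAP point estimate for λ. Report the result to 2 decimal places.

λ̂_MAP = 3.57

Σxᵢ = 6+0+10+6+10+9+3+1 = 45, with n = 8.
Posterior ∝ λ^5e^(−6λ) · λ^45e^(−8λ) = λ^50e^(−14λ), i.e. Gamma(shape=51, rate=14).
The mode of a Gamma(a, b) with a ≥ 1 (shape–rate) is (a−1)/b = 50/14 ≈ 3.57.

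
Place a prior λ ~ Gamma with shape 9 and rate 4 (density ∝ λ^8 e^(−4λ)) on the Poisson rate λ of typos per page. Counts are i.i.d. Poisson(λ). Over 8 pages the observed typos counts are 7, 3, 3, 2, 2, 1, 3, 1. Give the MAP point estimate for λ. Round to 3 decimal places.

λ̂_MAP = 2.500

Σxᵢ = 7+3+3+2+2+1+3+1 = 22, with n = 8.
Posterior ∝ λ^8e^(−4λ) · λ^22e^(−8λ) = λ^30e^(−12λ), i.e. Gamma(shape=31, rate=12).
The mode of a Gamma(a, b) with a ≥ 1 (shape–rate) is (a−1)/b = 30/12 ≈ 2.500.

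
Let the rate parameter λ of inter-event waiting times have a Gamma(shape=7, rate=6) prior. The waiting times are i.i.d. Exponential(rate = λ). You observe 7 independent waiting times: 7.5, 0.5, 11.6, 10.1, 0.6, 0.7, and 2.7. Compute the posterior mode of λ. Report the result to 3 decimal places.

λ̂_MAP = 0.327

The Exponential(rate=λ) likelihood is ∝ λ^n e^(−λΣtᵢ). Here n = 7 and Σtᵢ = 7.5 + 0.5 + 11.6 + 10.1 + 0.6 + 0.7 + 2.7 = 33.7.
Posterior ∝ λ^6e^(−6λ) · λ^7e^(−33.7λ) = λ^13e^(−39.7λ), i.e. Gamma(14, 39.7).
Mode = (a−1)/b = 13/39.7 ≈ 0.327.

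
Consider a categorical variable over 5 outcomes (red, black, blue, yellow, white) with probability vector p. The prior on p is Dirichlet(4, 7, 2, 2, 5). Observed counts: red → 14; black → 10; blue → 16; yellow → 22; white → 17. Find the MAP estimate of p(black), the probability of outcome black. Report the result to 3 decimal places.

MAP estimate of p(black) = 0.170

The posterior is Dirichlet(αᵢ + nᵢ) = Dirichlet(18, 17, 18, 24, 22).
For a Dirichlet(a₁,…,a_K) with all aᵢ > 1, the mode has j-th component (aⱼ − 1)/(Σaᵢ − K).
Here Σaᵢ = 99 and K = 5, so p(black) = (17 − 1)/(99 − 5) = 16/94 ≈ 0.170.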